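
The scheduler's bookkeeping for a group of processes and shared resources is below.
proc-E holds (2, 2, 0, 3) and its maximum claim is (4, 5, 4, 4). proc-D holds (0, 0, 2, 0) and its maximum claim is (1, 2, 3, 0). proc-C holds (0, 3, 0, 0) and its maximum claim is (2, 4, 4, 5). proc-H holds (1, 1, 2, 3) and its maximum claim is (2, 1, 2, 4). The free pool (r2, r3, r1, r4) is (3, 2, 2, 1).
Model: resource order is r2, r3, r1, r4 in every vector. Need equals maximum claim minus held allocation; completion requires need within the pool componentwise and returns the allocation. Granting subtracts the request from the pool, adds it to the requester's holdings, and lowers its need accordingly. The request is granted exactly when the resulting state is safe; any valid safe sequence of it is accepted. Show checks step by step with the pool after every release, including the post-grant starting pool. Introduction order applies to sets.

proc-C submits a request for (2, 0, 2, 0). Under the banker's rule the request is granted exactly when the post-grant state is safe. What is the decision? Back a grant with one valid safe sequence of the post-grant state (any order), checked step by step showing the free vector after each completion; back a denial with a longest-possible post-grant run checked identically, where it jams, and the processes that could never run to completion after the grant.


GRANT. The post-grant state is safe; one safe sequence: proc-H, proc-D, proc-E, proc-C.
Key observation: (1, 2, 0, 1) free after granting still covers proc-H first, and each release covers the next.
Verifying the post-grant state step by step:
  pool = (1, 2, 0, 1)
  run proc-H (needs (1, 0, 0, 1), free (1, 2, 0, 1)); after release of (1, 1, 2, 3) the pool is (2, 3, 2, 4)
  run proc-D (needs (1, 2, 1, 0), free (2, 3, 2, 4)); after release of (0, 0, 2, 0) the pool is (2, 3, 4, 4)
  run proc-E (needs (2, 3, 4, 1), free (2, 3, 4, 4)); after release of (2, 2, 0, 3) the pool is (4, 5, 4, 7)
  run proc-C (needs (0, 1, 2, 5), free (4, 5, 4, 7)); after release of (2, 3, 2, 0) the pool is (6, 8, 6, 7)


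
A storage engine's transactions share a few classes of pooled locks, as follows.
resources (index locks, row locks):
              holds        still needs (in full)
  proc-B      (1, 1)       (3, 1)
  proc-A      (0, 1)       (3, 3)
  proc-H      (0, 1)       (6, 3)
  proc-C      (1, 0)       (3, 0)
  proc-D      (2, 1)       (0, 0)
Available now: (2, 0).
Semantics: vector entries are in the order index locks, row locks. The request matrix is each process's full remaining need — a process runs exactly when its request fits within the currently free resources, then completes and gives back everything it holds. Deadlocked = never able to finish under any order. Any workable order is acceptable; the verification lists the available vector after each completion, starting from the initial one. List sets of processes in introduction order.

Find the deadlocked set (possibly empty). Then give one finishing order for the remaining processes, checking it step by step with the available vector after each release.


Deadlocked set: proc-A and proc-H.
Key observation: no order helps: past proc-D, proc-B, proc-C, the free pool tops out at (6, 2), below what each blocked process needs in row locks.
A valid finishing order for the others: proc-D, proc-B, proc-C. Verifying each step:
  pool = (2, 0)
  run proc-D (needs (0, 0), free (2, 0)); after release of (2, 1) the pool is (4, 1)
  run proc-B (needs (3, 1), free (4, 1)); after release of (1, 1) the pool is (5, 2)
  run proc-C (needs (3, 0), free (5, 2)); after release of (1, 0) the pool is (6, 2)
None of the blocked processes ever fits:
  blocked: proc-A wants (3, 3), pool (6, 2) — not enough row locks
  blocked: proc-H wants (6, 3), pool (6, 2) — not enough row locks


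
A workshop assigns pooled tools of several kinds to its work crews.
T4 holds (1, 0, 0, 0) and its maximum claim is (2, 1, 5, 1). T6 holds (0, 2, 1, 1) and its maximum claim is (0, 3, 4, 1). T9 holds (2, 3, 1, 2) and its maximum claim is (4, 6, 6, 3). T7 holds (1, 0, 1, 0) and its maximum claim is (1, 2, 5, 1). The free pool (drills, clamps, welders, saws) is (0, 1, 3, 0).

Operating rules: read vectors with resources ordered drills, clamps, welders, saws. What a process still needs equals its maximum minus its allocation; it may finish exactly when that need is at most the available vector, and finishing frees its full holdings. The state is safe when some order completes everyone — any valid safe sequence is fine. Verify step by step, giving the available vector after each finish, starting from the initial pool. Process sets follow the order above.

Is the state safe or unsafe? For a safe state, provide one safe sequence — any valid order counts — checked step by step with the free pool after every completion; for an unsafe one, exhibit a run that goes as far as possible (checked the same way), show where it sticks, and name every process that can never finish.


SAFE — a valid safe sequence is T6, T7, T4, T9.
Key observation: at T6 the run first touches a limit — (0, 1, 3, 0) against (0, 1, 3, 0), exact on a resource it actually requests.
Verifying each step:
  pool = (0, 1, 3, 0)
  T6: need (0, 1, 3, 0) fits (0, 1, 3, 0); releases (0, 2, 1, 1), pool now (0, 3, 4, 1)
  T7: need (0, 2, 4, 1) fits (0, 3, 4, 1); releases (1, 0, 1, 0), pool now (1, 3, 5, 1)
  T4: need (1, 1, 5, 1) fits (1, 3, 5, 1); releases (1, 0, 0, 0), pool now (2, 3, 5, 1)
  T9: need (2, 3, 5, 1) fits (2, 3, 5, 1); releases (2, 3, 1, 2), pool now (4, 6, 6, 3)


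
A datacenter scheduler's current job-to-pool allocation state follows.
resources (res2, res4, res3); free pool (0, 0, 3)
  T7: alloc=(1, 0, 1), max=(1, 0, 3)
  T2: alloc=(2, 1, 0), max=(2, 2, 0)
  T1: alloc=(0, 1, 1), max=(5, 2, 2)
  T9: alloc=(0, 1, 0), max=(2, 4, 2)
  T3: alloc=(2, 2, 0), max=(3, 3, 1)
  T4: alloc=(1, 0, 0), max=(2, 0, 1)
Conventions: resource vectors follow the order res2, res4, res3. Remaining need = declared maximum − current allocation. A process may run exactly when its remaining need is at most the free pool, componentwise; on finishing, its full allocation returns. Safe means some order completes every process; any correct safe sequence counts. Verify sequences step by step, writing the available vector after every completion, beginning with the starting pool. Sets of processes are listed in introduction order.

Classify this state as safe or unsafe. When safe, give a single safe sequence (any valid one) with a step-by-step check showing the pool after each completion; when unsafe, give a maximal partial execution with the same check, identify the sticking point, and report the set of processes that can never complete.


UNSAFE.
Key observation: the wall is res4: completing T7, T4 brings the pool only to (2, 0, 4), and all the rest need more.
Going as far as possible: T7, T4; after that, nothing fits. Verifying each step:
  pool = (0, 0, 3)
  T7: need (0, 0, 2) fits (0, 0, 3); releases (1, 0, 1), pool now (1, 0, 4)
  T4: need (1, 0, 1) fits (1, 0, 4); releases (1, 0, 0), pool now (2, 0, 4)
  T2 cannot run: need (0, 1, 0) vs free (2, 0, 4) (insufficient res4)
  T1 cannot run: need (5, 1, 1) vs free (2, 0, 4) (insufficient res2 and res4)
  T9 cannot run: need (2, 3, 2) vs free (2, 0, 4) (insufficient res4)
  T3 cannot run: need (1, 1, 1) vs free (2, 0, 4) (insufficient res4)
Permanently blocked: T2, T1, T9 and T3.


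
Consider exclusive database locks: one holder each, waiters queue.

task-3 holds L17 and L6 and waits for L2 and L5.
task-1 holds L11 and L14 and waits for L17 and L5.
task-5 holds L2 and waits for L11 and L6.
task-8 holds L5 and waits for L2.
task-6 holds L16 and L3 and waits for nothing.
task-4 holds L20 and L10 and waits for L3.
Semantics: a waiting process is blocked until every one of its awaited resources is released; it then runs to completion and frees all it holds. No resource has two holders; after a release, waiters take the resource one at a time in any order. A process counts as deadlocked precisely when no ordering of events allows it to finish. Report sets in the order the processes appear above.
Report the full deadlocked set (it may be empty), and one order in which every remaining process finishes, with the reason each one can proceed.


Deadlocked: task-3, task-1, task-5 and task-8.
Key observation: nobody on the ring task-3 -> task-5 -> task-3 can start until another member finishes, which never happens; task-1 and task-8 are caught in further circular waits.
The rest can finish in the order task-6, task-4.
Step-by-step check:
  task-6: no waits; runs immediately, freeing L16 and L3
  task-4: everything it awaited (L3) is free; runs, freeing L20 and L10


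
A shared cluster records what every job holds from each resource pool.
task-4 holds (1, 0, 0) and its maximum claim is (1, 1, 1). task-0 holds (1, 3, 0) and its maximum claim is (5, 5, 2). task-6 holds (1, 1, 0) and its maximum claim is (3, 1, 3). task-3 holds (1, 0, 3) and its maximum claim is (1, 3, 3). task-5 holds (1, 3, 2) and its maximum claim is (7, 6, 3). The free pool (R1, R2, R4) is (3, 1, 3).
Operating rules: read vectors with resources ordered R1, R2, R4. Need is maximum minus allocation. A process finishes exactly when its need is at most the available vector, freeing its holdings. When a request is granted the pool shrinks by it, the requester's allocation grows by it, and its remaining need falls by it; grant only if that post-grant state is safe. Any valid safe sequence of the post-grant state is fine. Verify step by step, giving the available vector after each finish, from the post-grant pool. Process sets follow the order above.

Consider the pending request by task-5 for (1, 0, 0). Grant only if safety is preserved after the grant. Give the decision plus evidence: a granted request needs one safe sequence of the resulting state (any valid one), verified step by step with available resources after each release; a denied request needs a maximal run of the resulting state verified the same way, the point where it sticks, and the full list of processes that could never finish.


GRANT — the state after the grant stays safe, e.g. via task-6, task-4, task-0, task-5, task-3.
Key observation: granting shrinks the pool to (2, 1, 3), yet task-6 still fits and the chain goes through.
Step-by-step check of the post-grant state:
  pool = (2, 1, 3)
  task-6: need (2, 0, 3) fits (2, 1, 3); releases (1, 1, 0), pool now (3, 2, 3)
  task-4: need (0, 1, 1) fits (3, 2, 3); releases (1, 0, 0), pool now (4, 2, 3)
  task-0: need (4, 2, 2) fits (4, 2, 3); releases (1, 3, 0), pool now (5, 5, 3)
  task-5: need (5, 3, 1) fits (5, 5, 3); releases (2, 3, 2), pool now (7, 8, 5)
  task-3: need (0, 3, 0) fits (7, 8, 5); releases (1, 0, 3), pool now (8, 8, 8)


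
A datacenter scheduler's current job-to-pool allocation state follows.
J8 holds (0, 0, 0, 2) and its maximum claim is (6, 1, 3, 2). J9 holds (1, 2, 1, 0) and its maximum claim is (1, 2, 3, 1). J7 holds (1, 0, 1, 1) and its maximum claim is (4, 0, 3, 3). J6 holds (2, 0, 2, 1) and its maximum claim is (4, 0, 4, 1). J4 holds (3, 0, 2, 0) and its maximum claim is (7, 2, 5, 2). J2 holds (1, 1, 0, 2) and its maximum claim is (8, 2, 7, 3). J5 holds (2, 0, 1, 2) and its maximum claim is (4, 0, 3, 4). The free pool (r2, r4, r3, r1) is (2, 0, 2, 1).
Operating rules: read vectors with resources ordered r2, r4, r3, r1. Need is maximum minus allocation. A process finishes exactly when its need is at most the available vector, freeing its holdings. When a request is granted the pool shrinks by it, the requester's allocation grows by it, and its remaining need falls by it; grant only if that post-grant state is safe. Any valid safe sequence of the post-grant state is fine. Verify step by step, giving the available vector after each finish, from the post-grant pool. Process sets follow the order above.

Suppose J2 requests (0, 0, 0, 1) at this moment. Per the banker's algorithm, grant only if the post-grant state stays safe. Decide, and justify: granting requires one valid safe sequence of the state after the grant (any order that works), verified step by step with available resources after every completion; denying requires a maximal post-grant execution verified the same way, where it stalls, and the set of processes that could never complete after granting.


DENY. Granting would leave the state unsafe.
Key observation: after J6, J9 the pool peaks at (5, 2, 5, 1), and each blocked process is short somewhere: J8 on r2; J7 on r1; J4 on r1; J2 on r2, r3; J5 on r1.
Pretend the grant happened; the run J6, J9 goes as far as possible. Step-by-step check:
  pool = (2, 0, 2, 0)
  J6: need (2, 0, 2, 0) fits (2, 0, 2, 0); releases (2, 0, 2, 1), pool now (4, 0, 4, 1)
  J9: need (0, 0, 2, 1) fits (4, 0, 4, 1); releases (1, 2, 1, 0), pool now (5, 2, 5, 1)
  J8 still needs (6, 1, 3, 0) but only (5, 2, 5, 1) is free — short on r2
  J7 still needs (3, 0, 2, 2) but only (5, 2, 5, 1) is free — short on r1
  J4 still needs (4, 2, 3, 2) but only (5, 2, 5, 1) is free — short on r1
  J2 still needs (7, 1, 7, 0) but only (5, 2, 5, 1) is free — short on r2 and r3
  J5 still needs (2, 0, 2, 2) but only (5, 2, 5, 1) is free — short on r1
Had the request been granted, J8, J7, J4, J2 and J5 could never finish.


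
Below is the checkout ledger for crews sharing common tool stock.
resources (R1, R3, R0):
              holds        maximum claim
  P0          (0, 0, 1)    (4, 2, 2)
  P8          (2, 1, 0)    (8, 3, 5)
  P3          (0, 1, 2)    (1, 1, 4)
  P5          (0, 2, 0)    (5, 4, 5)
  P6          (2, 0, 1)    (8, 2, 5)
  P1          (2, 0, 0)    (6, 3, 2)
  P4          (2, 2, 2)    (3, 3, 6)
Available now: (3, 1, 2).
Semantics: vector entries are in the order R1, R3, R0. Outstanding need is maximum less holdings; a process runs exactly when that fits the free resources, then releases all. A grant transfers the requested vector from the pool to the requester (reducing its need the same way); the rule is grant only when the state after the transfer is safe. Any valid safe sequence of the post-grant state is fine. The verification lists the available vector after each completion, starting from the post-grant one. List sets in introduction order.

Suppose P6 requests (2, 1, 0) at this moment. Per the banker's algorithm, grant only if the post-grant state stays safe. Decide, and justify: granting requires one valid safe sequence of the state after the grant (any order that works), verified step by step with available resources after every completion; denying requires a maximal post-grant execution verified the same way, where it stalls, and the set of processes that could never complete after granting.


DENY — the pretend-granted state is unsafe.
Key observation: even finishing P3, P4 leaves just (3, 3, 6) free — too little R1 for any of the remaining processes.
On the post-grant state, P3, P4 is a maximal run — nothing extends it. Walking it through:
  pool = (1, 0, 2)
  run P3 (needs (1, 0, 2), free (1, 0, 2)); after release of (0, 1, 2) the pool is (1, 1, 4)
  run P4 (needs (1, 1, 4), free (1, 1, 4)); after release of (2, 2, 2) the pool is (3, 3, 6)
  P0 cannot run: need (4, 2, 1) vs free (3, 3, 6) (insufficient R1)
  P8 cannot run: need (6, 2, 5) vs free (3, 3, 6) (insufficient R1)
  P5 cannot run: need (5, 2, 5) vs free (3, 3, 6) (insufficient R1)
  P6 cannot run: need (4, 1, 4) vs free (3, 3, 6) (insufficient R1)
  P1 cannot run: need (4, 3, 2) vs free (3, 3, 6) (insufficient R1)
Post-grant, the permanently blocked set is P0, P8, P5, P6 and P1.


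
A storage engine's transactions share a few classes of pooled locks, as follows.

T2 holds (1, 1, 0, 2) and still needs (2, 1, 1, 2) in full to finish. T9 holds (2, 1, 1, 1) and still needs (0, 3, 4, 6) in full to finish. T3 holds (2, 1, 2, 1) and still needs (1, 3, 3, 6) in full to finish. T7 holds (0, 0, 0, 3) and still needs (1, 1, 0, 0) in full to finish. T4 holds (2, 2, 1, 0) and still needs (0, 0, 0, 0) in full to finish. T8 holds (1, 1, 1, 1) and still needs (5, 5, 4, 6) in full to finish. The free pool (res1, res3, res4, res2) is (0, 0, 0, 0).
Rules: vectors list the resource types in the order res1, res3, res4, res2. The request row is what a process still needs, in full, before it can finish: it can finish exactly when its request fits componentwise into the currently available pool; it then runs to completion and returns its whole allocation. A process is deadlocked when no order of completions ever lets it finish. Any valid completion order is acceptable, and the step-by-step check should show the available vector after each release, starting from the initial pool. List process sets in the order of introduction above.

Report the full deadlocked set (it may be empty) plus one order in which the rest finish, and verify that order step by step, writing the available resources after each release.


Deadlocked set: T9, T3 and T8.
Key observation: once T4, T7, T2 finish, the pool peaks at (3, 3, 1, 5) — and every remaining process still needs more res4 than that.
A valid finishing order for the others: T4, T7, T2. Walking it through:
  pool = (0, 0, 0, 0)
  T4: need (0, 0, 0, 0) fits (0, 0, 0, 0); releases (2, 2, 1, 0), pool now (2, 2, 1, 0)
  T7: need (1, 1, 0, 0) fits (2, 2, 1, 0); releases (0, 0, 0, 3), pool now (2, 2, 1, 3)
  T2: need (2, 1, 1, 2) fits (2, 2, 1, 3); releases (1, 1, 0, 2), pool now (3, 3, 1, 5)
The blocked processes can never fit:
  blocked: T9 wants (0, 3, 4, 6), pool (3, 3, 1, 5) — not enough res4 and res2
  blocked: T3 wants (1, 3, 3, 6), pool (3, 3, 1, 5) — not enough res4 and res2
  blocked: T8 wants (5, 5, 4, 6), pool (3, 3, 1, 5) — not enough res1, res3, res4 and res2


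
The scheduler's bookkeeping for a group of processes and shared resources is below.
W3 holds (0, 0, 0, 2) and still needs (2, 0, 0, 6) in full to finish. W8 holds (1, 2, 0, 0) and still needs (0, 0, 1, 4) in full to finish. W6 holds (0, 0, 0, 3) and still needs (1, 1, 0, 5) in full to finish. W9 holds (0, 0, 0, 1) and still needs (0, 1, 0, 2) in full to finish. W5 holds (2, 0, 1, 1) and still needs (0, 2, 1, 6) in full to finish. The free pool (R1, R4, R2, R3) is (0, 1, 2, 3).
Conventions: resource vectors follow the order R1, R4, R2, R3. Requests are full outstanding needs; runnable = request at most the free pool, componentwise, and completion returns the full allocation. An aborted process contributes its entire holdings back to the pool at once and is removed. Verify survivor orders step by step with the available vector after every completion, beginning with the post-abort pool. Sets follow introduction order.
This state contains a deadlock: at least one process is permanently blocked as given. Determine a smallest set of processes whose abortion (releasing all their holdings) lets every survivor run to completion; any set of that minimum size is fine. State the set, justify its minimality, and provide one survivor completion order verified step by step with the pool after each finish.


The answer: abort W5.
Key observation: the returned (2, 0, 1, 1) from W5 is what brings W6 — unrunnable before, under any order — into play at step 2.
Why nothing smaller works: aborting no one leaves the state deadlocked as given.
Survivors finish in the order: W9, W6, W8, W3. Step-by-step check (pool after the aborts first):
  pool = (2, 1, 3, 4)
  run W9 (needs (0, 1, 0, 2), free (2, 1, 3, 4)); after release of (0, 0, 0, 1) the pool is (2, 1, 3, 5)
  run W6 (needs (1, 1, 0, 5), free (2, 1, 3, 5)); after release of (0, 0, 0, 3) the pool is (2, 1, 3, 8)
  run W8 (needs (0, 0, 1, 4), free (2, 1, 3, 8)); after release of (1, 2, 0, 0) the pool is (3, 3, 3, 8)
  run W3 (needs (2, 0, 0, 6), free (3, 3, 3, 8)); after release of (0, 0, 0, 2) the pool is (3, 3, 3, 10)


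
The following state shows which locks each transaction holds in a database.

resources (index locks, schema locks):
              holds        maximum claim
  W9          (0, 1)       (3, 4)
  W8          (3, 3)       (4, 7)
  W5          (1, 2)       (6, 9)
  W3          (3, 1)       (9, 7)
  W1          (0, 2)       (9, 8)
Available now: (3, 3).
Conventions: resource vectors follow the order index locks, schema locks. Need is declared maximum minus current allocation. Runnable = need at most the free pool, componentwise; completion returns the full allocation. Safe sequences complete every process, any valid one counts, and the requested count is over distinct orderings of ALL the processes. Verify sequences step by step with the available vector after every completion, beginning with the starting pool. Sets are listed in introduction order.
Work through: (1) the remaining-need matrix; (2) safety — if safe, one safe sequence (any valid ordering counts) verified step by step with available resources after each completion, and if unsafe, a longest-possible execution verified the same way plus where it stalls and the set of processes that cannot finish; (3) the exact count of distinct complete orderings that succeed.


(1) Remaining need (order index locks, schema locks):
  W9: (3, 3)
  W8: (1, 4)
  W5: (5, 7)
  W3: (6, 6)
  W1: (9, 6)
(2) SAFE — a valid safe sequence is W9, W8, W3, W5, W1.
Key observation: the order's first zero-slack moment is W9 ((3, 3) needed, (3, 3) free — a requested resource with nothing to spare).
Verifying each step:
  pool = (3, 3)
  run W9 (needs (3, 3), free (3, 3)); after release of (0, 1) the pool is (3, 4)
  run W8 (needs (1, 4), free (3, 4)); after release of (3, 3) the pool is (6, 7)
  run W3 (needs (6, 6), free (6, 7)); after release of (3, 1) the pool is (9, 8)
  run W5 (needs (5, 7), free (9, 8)); after release of (1, 2) the pool is (10, 10)
  run W1 (needs (9, 6), free (10, 10)); after release of (0, 2) the pool is (10, 12)
(3) Exactly 3 of the possible complete orderings are safe sequences.


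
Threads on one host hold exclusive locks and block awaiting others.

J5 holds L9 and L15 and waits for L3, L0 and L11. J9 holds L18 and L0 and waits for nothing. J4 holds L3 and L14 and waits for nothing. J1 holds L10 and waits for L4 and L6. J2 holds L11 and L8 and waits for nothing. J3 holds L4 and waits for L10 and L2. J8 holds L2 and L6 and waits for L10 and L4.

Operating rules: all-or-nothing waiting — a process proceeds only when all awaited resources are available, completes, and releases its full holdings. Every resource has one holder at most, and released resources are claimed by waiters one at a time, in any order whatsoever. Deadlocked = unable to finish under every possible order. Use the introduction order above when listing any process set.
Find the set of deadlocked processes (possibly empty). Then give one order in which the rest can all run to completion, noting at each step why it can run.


The deadlocked set is J1, J3 and J8.
Key observation: the knot is the closed ring of waits J1 -> J3 -> J1; J8 is caught in further circular waits.
One completion order for the rest: J2, J4, J9, J5.
Verifying each step:
  J2: no waits; runs immediately, freeing L11 and L8
  J4: no waits; runs immediately, freeing L3 and L14
  J9: no waits; runs immediately, freeing L18 and L0
  run J5 (all its waits — L3, L0 and L11 — are resolved); releases L9 and L15


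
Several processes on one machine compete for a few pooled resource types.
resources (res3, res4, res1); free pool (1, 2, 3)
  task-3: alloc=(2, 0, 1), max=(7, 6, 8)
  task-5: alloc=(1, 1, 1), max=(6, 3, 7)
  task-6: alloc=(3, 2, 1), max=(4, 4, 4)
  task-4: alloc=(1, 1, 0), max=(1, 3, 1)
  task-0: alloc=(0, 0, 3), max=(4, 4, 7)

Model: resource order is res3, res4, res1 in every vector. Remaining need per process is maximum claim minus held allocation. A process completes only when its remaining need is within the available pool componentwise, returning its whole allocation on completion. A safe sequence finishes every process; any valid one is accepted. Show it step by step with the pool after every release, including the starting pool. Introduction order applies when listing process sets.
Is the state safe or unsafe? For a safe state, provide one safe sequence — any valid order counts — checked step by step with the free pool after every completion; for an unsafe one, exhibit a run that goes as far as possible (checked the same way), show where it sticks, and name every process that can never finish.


SAFE, for example via the order task-6, task-4, task-0, task-5, task-3.
Key observation: task-6 marks the first exact bind of the order: its need (1, 2, 3) fits the free (1, 2, 3) with zero slack on a requested resource.
Walking it through:
  pool = (1, 2, 3)
  run task-6 (needs (1, 2, 3), free (1, 2, 3)); after release of (3, 2, 1) the pool is (4, 4, 4)
  run task-4 (needs (0, 2, 1), free (4, 4, 4)); after release of (1, 1, 0) the pool is (5, 5, 4)
  run task-0 (needs (4, 4, 4), free (5, 5, 4)); after release of (0, 0, 3) the pool is (5, 5, 7)
  run task-5 (needs (5, 2, 6), free (5, 5, 7)); after release of (1, 1, 1) the pool is (6, 6, 8)
  run task-3 (needs (5, 6, 7), free (6, 6, 8)); after release of (2, 0, 1) the pool is (8, 6, 9)


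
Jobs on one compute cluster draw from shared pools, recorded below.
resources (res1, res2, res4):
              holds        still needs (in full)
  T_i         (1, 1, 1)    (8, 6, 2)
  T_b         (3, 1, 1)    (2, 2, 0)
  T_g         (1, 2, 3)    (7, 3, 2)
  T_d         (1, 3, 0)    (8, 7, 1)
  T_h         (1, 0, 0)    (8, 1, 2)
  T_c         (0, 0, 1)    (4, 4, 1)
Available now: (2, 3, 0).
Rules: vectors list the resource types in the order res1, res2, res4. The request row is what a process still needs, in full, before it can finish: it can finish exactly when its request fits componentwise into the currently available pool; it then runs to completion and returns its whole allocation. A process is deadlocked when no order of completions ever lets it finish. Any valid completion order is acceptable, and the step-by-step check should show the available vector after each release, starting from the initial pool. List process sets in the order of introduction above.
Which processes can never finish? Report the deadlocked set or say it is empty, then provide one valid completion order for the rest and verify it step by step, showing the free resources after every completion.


The deadlocked set is T_i, T_g, T_d and T_h.
Key observation: after T_b, T_c complete, (5, 4, 2) is the best the pool ever gets, yet each leftover process wants more res1.
A valid finishing order for the others: T_b, T_c. Verifying each step:
  pool = (2, 3, 0)
  T_b: need (2, 2, 0) fits (2, 3, 0); releases (3, 1, 1), pool now (5, 4, 1)
  T_c: need (4, 4, 1) fits (5, 4, 1); releases (0, 0, 1), pool now (5, 4, 2)
None of the blocked processes ever fits:
  blocked: T_i wants (8, 6, 2), pool (5, 4, 2) — not enough res1 and res2
  blocked: T_g wants (7, 3, 2), pool (5, 4, 2) — not enough res1
  blocked: T_d wants (8, 7, 1), pool (5, 4, 2) — not enough res1 and res2
  blocked: T_h wants (8, 1, 2), pool (5, 4, 2) — not enough res1


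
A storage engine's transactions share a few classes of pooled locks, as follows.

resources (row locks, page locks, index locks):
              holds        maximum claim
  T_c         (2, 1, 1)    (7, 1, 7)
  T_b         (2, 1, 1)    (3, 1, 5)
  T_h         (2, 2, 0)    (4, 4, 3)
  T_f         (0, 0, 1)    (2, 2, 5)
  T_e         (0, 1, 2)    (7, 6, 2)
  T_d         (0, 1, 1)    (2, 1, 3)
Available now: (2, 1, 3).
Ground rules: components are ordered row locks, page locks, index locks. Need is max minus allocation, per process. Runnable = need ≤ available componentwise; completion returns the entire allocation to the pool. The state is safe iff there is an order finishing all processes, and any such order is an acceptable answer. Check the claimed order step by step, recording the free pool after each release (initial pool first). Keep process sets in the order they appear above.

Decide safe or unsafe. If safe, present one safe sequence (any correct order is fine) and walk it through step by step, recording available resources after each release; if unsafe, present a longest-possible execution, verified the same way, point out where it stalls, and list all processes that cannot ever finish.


SAFE — a valid safe sequence is T_d, T_f, T_b, T_h, T_c, T_e.
Key observation: T_d marks the first exact bind of the order: its need (2, 0, 2) fits the free (2, 1, 3) with zero slack on a requested resource.
Walking it through:
  pool = (2, 1, 3)
  T_d: need (2, 0, 2) fits (2, 1, 3); releases (0, 1, 1), pool now (2, 2, 4)
  T_f: need (2, 2, 4) fits (2, 2, 4); releases (0, 0, 1), pool now (2, 2, 5)
  T_b: need (1, 0, 4) fits (2, 2, 5); releases (2, 1, 1), pool now (4, 3, 6)
  T_h: need (2, 2, 3) fits (4, 3, 6); releases (2, 2, 0), pool now (6, 5, 6)
  T_c: need (5, 0, 6) fits (6, 5, 6); releases (2, 1, 1), pool now (8, 6, 7)
  T_e: need (7, 5, 0) fits (8, 6, 7); releases (0, 1, 2), pool now (8, 7, 9)


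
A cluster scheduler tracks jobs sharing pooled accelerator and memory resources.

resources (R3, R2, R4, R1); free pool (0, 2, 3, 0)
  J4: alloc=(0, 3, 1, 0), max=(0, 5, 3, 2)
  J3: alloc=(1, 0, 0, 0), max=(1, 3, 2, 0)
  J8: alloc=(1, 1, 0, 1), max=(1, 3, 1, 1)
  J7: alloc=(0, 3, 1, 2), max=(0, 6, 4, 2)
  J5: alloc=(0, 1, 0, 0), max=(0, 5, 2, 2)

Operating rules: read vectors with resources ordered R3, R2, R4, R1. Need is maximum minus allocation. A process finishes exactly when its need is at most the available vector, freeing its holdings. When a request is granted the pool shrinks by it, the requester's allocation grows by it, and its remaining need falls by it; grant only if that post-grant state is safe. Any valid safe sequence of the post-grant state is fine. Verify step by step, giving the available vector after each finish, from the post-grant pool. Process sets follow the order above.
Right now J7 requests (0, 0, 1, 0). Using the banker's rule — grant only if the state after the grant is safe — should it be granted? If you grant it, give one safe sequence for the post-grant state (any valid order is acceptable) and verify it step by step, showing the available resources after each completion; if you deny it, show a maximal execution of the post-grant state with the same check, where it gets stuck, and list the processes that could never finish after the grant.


GRANT. The post-grant state is safe; one safe sequence: J8, J3, J7, J5, J4.
Key observation: the grant leaves (0, 2, 2, 0) free — enough for J8, whose release restarts the cascade.
Verifying the post-grant state step by step:
  pool = (0, 2, 2, 0)
  J8 needs (0, 2, 1, 0) <= (0, 2, 2, 0) -> finishes; pool += (1, 1, 0, 1) = (1, 3, 2, 1)
  J3 needs (0, 3, 2, 0) <= (1, 3, 2, 1) -> finishes; pool += (1, 0, 0, 0) = (2, 3, 2, 1)
  J7 needs (0, 3, 2, 0) <= (2, 3, 2, 1) -> finishes; pool += (0, 3, 2, 2) = (2, 6, 4, 3)
  J5 needs (0, 4, 2, 2) <= (2, 6, 4, 3) -> finishes; pool += (0, 1, 0, 0) = (2, 7, 4, 3)
  J4 needs (0, 2, 2, 2) <= (2, 7, 4, 3) -> finishes; pool += (0, 3, 1, 0) = (2, 10, 5, 3)


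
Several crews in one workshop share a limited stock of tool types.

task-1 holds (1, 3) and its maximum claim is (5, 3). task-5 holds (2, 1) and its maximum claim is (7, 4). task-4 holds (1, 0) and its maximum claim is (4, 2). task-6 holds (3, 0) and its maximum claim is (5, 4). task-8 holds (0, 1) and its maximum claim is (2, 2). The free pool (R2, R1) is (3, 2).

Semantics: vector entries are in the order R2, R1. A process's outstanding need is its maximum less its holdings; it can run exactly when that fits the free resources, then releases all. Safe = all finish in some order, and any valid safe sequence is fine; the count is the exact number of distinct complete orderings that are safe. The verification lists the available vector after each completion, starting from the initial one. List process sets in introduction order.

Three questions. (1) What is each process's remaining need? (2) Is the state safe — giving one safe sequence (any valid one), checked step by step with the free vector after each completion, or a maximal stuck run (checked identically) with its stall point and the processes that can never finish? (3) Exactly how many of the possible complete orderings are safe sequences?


(1) Outstanding need per process (order R2, R1):
  task-1: (4, 0)
  task-5: (5, 3)
  task-4: (3, 2)
  task-6: (2, 4)
  task-8: (2, 1)
(2) SAFE, for example via the order task-4, task-1, task-8, task-5, task-6.
Key observation: the first exact fit in this order is task-4 — it needs (3, 2) with (3, 2) free, meeting a requested resource to the last unit.
Verifying each step:
  pool = (3, 2)
  task-4 needs (3, 2) <= (3, 2) -> finishes; pool += (1, 0) = (4, 2)
  task-1 needs (4, 0) <= (4, 2) -> finishes; pool += (1, 3) = (5, 5)
  task-8 needs (2, 1) <= (5, 5) -> finishes; pool += (0, 1) = (5, 6)
  task-5 needs (5, 3) <= (5, 6) -> finishes; pool += (2, 1) = (7, 7)
  task-6 needs (2, 4) <= (7, 7) -> finishes; pool += (3, 0) = (10, 7)
(3) Precisely 10 of the possible complete orderings are safe sequences.


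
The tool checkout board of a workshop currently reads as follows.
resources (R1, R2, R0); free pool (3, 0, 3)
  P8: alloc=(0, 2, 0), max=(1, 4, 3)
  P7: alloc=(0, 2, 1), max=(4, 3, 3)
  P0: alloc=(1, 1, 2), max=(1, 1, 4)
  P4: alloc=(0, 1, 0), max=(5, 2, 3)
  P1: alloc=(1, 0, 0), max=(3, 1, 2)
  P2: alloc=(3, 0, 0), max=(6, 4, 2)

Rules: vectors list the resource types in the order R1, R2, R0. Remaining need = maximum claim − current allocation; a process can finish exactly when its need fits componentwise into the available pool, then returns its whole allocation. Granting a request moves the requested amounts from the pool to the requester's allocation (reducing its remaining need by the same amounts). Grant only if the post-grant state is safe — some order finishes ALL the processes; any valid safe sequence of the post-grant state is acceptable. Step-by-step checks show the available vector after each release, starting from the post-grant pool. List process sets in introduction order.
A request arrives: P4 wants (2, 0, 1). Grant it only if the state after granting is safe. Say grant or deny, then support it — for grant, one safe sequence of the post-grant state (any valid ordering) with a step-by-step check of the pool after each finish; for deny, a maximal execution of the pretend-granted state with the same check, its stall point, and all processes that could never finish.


GRANT. The post-grant state is safe; one safe sequence: P0, P1, P4, P8, P7, P2.
Key observation: the grant leaves (1, 0, 2) free — enough for P0, whose release restarts the cascade.
Verifying the post-grant state step by step:
  pool = (1, 0, 2)
  P0: need (0, 0, 2) fits (1, 0, 2); releases (1, 1, 2), pool now (2, 1, 4)
  P1: need (2, 1, 2) fits (2, 1, 4); releases (1, 0, 0), pool now (3, 1, 4)
  P4: need (3, 1, 2) fits (3, 1, 4); releases (2, 1, 1), pool now (5, 2, 5)
  P8: need (1, 2, 3) fits (5, 2, 5); releases (0, 2, 0), pool now (5, 4, 5)
  P7: need (4, 1, 2) fits (5, 4, 5); releases (0, 2, 1), pool now (5, 6, 6)
  P2: need (3, 4, 2) fits (5, 6, 6); releases (3, 0, 0), pool now (8, 6, 6)


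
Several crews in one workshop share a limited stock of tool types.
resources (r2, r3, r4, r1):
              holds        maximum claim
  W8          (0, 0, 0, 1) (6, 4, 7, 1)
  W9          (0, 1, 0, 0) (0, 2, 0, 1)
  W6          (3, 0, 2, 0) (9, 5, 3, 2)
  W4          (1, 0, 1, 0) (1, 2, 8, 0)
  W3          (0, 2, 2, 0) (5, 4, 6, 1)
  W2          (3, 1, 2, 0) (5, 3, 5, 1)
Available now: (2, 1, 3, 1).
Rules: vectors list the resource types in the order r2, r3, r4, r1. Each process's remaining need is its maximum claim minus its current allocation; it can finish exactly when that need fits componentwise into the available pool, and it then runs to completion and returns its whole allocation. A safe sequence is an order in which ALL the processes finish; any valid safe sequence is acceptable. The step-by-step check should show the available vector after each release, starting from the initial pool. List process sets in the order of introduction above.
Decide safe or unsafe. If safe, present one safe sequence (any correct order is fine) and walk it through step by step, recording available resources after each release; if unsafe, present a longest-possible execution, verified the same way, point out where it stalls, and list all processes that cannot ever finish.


SAFE. One safe sequence: W9, W2, W3, W4, W8, W6.
Key observation: the first exact fit in this order is W9 — it needs (0, 1, 0, 1) with (2, 1, 3, 1) free, meeting a requested resource to the last unit.
Walking it through:
  pool = (2, 1, 3, 1)
  run W9 (needs (0, 1, 0, 1), free (2, 1, 3, 1)); after release of (0, 1, 0, 0) the pool is (2, 2, 3, 1)
  run W2 (needs (2, 2, 3, 1), free (2, 2, 3, 1)); after release of (3, 1, 2, 0) the pool is (5, 3, 5, 1)
  run W3 (needs (5, 2, 4, 1), free (5, 3, 5, 1)); after release of (0, 2, 2, 0) the pool is (5, 5, 7, 1)
  run W4 (needs (0, 2, 7, 0), free (5, 5, 7, 1)); after release of (1, 0, 1, 0) the pool is (6, 5, 8, 1)
  run W8 (needs (6, 4, 7, 0), free (6, 5, 8, 1)); after release of (0, 0, 0, 1) the pool is (6, 5, 8, 2)
  run W6 (needs (6, 5, 1, 2), free (6, 5, 8, 2)); after release of (3, 0, 2, 0) the pool is (9, 5, 10, 2)


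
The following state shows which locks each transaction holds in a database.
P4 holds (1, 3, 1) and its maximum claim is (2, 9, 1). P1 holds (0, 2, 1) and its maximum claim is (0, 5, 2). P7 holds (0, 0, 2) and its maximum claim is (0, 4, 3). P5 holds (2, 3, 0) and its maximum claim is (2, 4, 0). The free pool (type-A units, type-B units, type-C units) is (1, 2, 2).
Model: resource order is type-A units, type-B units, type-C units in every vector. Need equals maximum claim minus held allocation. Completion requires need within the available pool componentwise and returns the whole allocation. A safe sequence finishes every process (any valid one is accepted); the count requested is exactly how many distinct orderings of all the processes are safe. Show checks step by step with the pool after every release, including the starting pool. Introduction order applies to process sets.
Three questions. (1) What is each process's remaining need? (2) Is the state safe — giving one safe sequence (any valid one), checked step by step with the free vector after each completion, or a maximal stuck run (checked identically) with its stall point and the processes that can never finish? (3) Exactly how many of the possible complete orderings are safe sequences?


(1) Need matrix, components ordered type-A units, type-B units, type-C units:
  P4: (1, 6, 0)
  P1: (0, 3, 1)
  P7: (0, 4, 1)
  P5: (0, 1, 0)
(2) SAFE. One safe sequence: P5, P7, P1, P4.
Key observation: no step in this order meets a requested resource exactly; the smallest headroom is 1, first reached at P5 (need (0, 1, 0), pool (1, 2, 2)).
Check, step by step:
  pool = (1, 2, 2)
  run P5 (needs (0, 1, 0), free (1, 2, 2)); after release of (2, 3, 0) the pool is (3, 5, 2)
  run P7 (needs (0, 4, 1), free (3, 5, 2)); after release of (0, 0, 2) the pool is (3, 5, 4)
  run P1 (needs (0, 3, 1), free (3, 5, 4)); after release of (0, 2, 1) the pool is (3, 7, 5)
  run P4 (needs (1, 6, 0), free (3, 7, 5)); after release of (1, 3, 1) the pool is (4, 10, 6)
(3) Precisely 3 of the possible complete orderings are safe sequences.


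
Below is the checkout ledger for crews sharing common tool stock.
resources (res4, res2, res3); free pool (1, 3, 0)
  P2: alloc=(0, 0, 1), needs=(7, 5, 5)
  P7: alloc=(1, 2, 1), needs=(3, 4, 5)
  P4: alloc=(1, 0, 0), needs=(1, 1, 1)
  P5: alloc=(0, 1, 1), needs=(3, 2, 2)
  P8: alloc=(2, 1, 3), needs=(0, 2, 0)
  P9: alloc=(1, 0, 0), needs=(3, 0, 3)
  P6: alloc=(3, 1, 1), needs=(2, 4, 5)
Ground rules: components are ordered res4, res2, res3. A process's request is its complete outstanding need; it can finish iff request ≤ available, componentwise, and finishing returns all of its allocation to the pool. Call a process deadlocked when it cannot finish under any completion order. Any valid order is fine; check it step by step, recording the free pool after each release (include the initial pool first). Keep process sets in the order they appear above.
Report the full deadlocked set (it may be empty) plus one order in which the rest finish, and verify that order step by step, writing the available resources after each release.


Deadlocked set: P2, P7 and P6.
Key observation: the pool after P8, P5, P9, P4 is (5, 5, 4); every surviving request exceeds it in res3, so progress ends there.
The rest can finish in the order P8, P5, P9, P4. Step-by-step check:
  pool = (1, 3, 0)
  P8 needs (0, 2, 0) <= (1, 3, 0) -> finishes; pool += (2, 1, 3) = (3, 4, 3)
  P5 needs (3, 2, 2) <= (3, 4, 3) -> finishes; pool += (0, 1, 1) = (3, 5, 4)
  P9 needs (3, 0, 3) <= (3, 5, 4) -> finishes; pool += (1, 0, 0) = (4, 5, 4)
  P4 needs (1, 1, 1) <= (4, 5, 4) -> finishes; pool += (1, 0, 0) = (5, 5, 4)
The stuck group stays short no matter what:
  P2 still needs (7, 5, 5) but only (5, 5, 4) is free — short on res4 and res3
  P7 still needs (3, 4, 5) but only (5, 5, 4) is free — short on res3
  P6 still needs (2, 4, 5) but only (5, 5, 4) is free — short on res3
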